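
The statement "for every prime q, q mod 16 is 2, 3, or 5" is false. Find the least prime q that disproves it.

q = 7

We need the least prime q for which the claim fails.
For q = 2, 3, 5 the conclusion holds.
q = 7: 7 mod 16 = 7 — not in {2, 3, 5}.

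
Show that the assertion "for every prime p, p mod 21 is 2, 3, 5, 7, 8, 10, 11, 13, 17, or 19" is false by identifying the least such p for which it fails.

A counterexample is any prime p such that the claim fails; we check each in order.
For p = 2, 3, 5, 7, …, 23, 29, 31 the conclusion holds.
p = 37: 37 mod 21 = 16 — not in {2, 3, 5, 7, 8, 10, 11, 13, 17, 19}.
So p = 37 is the smallest counterexample.

p = 37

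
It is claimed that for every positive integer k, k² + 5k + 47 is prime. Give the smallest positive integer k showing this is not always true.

k = 38

We need the least positive integer k for which k² + 5k + 47 is not prime.
For k = 1, 2, 3, 4, …, 35, 36, 37 the conclusion holds.
k = 38: k² + 5k + 47 = 1681 = 41 × 41, composite.
Hence k = 38 is a counterexample.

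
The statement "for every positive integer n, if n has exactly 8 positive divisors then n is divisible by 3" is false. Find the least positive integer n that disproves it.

n = 24: τ(24) = 8; 24 mod 3 = 0.
n = 30: τ(30) = 8; 30 mod 3 = 0.
n = 40: τ(40) = 8; 40 mod 3 = 1.

n = 40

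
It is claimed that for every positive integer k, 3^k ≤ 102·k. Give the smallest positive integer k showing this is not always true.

Check each positive integer k in order until 3^k > 102·k.
For k = 1, 2, 3, 4, 5 the conclusion holds.
k = 6: 3^k = 729 and 102·k = 612, so 729 > 612.
Hence k = 6 is a counterexample.

k = 6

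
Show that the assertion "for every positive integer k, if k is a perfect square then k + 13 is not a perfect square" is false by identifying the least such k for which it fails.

k = 1: 1 + 13 = 14, not a perfect square.
k = 4: 4 + 13 = 17, not a perfect square.
k = 9: 9 + 13 = 22, not a perfect square.
k = 16: 16 + 13 = 29, not a perfect square.
k = 25: 25 + 13 = 38, not a perfect square.
k = 36: 36 = 6² and 36 + 13 = 49 = 7².

k = 36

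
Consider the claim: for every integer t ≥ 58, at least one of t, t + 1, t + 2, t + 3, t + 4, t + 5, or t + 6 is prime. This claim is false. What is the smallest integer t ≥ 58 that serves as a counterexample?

t = 90

Check each integer t ≥ 58 in order until t, t + 1, t + 2, t + 3, t + 4, t + 5, t + 6 are all composite.
The first 32 eligible values, up to t = 89, all satisfy the conclusion.
t = 90: 90 = 2 × 45; 91 = 7 × 13; 92 = 2 × 46; 93 = 3 × 31; 94 = 2 × 47; 95 = 5 × 19; 96 = 2 × 48 — all composite.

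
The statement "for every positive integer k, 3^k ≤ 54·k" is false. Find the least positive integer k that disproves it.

Check each positive integer k in order until 3^k > 54·k.
For k = 1, 2, 3, 4, 5 the conclusion holds.
k = 6: 3^k = 729 and 54·k = 324, so 729 > 324.

k = 6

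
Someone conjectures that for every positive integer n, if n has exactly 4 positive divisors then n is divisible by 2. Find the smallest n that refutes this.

A counterexample is any positive integer n such that n has exactly 4 positive divisors but n is not divisible by 2; we check each in order.
For n = 6, 8, 10, 14 the conclusion holds.
n = 15: τ(15) = 4; 15 mod 2 = 1.

n = 15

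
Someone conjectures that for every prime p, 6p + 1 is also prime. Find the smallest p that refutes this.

p = 19

Check each prime p in order until 6p + 1 is not prime.
p = 2: 6p + 1 = 13, prime.
p = 3: 6p + 1 = 19, prime.
p = 5: 6p + 1 = 31, prime.
p = 7: 6p + 1 = 43, prime.
p = 11: 6p + 1 = 67, prime.
p = 13: 6p + 1 = 79, prime.
p = 17: 6p + 1 = 103, prime.
p = 19: 6p + 1 = 115 = 5 × 23, not prime.
Thus p = 19 disproves the claim, and no smaller p works.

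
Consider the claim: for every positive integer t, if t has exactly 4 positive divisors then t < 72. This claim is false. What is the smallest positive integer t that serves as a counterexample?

For t = 6, 8, 10, 14, …, 62, 65, 69 the conclusion holds.
t = 74: τ(74) = 4; 74 ≥ 72.

t = 74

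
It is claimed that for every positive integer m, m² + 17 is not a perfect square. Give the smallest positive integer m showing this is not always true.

Check each positive integer m in order until m² + 17 is a perfect square.
The first 7 eligible values, up to m = 7, all satisfy the conclusion.
m = 8: 8² + 17 = 81 = 9², a perfect square.

m = 8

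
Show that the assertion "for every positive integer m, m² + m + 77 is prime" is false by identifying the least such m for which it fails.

m = 1: m² + m + 77 = 79, prime.
m = 2: m² + m + 77 = 83, prime.
m = 3: m² + m + 77 = 89, prime.
m = 4: m² + m + 77 = 97, prime.
m = 5: m² + m + 77 = 107, prime.
m = 6: m² + m + 77 = 119 = 7 × 17, composite.

m = 6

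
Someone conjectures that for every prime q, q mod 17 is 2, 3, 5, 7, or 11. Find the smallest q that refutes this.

q = 2: 2 mod 17 = 2.
q = 3: 3 mod 17 = 3.
q = 5: 5 mod 17 = 5.
q = 7: 7 mod 17 = 7.
q = 11: 11 mod 17 = 11.
q = 13: 13 mod 17 = 13 — not in {2, 3, 5, 7, 11}.
So q = 13 is the smallest counterexample.

q = 13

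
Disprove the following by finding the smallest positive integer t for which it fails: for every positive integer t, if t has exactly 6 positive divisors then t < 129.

t = 147

For t = 12, 18, 20, 28, …, 116, 117, 124 the conclusion holds.
t = 147: τ(147) = 6; 147 ≥ 129.
Hence t = 147 is a counterexample.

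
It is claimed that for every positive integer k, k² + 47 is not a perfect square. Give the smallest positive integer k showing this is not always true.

For k = 1, 2, 3, 4, …, 20, 21, 22 the conclusion holds.
k = 23: 23² + 47 = 576 = 24², a perfect square.
Hence k = 23 is a counterexample.

k = 23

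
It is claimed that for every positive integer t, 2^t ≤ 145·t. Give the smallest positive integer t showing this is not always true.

A counterexample is any positive integer t such that 2^t > 145·t; we check each in order.
For t = 1, 2, 3, 4, 5, 6, 7, 8, 9, 10 the conclusion holds.
t = 11: 2^t = 2048 and 145·t = 1595, so 2048 > 1595.
So t = 11 is the smallest counterexample.

t = 11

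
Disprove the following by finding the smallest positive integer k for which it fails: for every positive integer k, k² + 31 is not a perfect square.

k = 15

Check each positive integer k in order until k² + 31 is a perfect square.
The first 14 eligible values, up to k = 14, all satisfy the conclusion.
k = 15: 15² + 31 = 256 = 16², a perfect square.
So k = 15 is the smallest counterexample.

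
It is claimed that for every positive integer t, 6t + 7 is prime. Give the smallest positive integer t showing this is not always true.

t = 3

We need the least positive integer t for which 6t + 7 is not prime.
t = 1: 6t + 7 = 13, prime.
t = 2: 6t + 7 = 19, prime.
t = 3: 6t + 7 = 25 = 5 × 5, composite.
So t = 3 is the smallest counterexample.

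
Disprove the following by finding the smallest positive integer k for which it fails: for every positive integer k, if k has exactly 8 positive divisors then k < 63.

We need the least positive integer k for which k has exactly 8 positive divisors but the claim fails.
The first 6 eligible values, up to k = 56, all satisfy the conclusion.
k = 66: τ(66) = 8; 66 ≥ 63.
So k = 66 is the smallest counterexample.

k = 66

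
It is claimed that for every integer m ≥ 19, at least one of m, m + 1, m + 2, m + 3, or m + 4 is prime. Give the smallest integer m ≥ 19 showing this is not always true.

m = 24

Check each integer m ≥ 19 in order until m, m + 1, m + 2, m + 3, m + 4 are all composite.
The first 5 eligible values, up to m = 23, all satisfy the conclusion.
m = 24: 24 = 2 × 12; 25 = 5 × 5; 26 = 2 × 13; 27 = 3 × 9; 28 = 2 × 14 — all composite.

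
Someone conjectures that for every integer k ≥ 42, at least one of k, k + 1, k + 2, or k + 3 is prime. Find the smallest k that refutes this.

k = 48

k = 42: 43 is prime.
k = 43: 43 is prime.
k = 44: 47 is prime.
k = 45: 47 is prime.
k = 46: 47 is prime.
k = 47: 47 is prime.
k = 48: 48 = 2 × 24; 49 = 7 × 7; 50 = 2 × 25; 51 = 3 × 17 — all composite.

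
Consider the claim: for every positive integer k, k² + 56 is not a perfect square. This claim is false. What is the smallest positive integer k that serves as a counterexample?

k = 1: 1² + 56 = 57, not a perfect square.
k = 2: 2² + 56 = 60, not a perfect square.
k = 3: 3² + 56 = 65, not a perfect square.
k = 4: 4² + 56 = 72, not a perfect square.
k = 5: 5² + 56 = 81 = 9², a perfect square.
Thus k = 5 disproves the claim, and no smaller k works.

k = 5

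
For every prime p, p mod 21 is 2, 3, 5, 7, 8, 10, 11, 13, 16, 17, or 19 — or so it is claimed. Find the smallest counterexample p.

p = 41

We need the least prime p for which the claim fails.
For p = 2, 3, 5, 7, …, 29, 31, 37 the conclusion holds.
p = 41: 41 mod 21 = 20 — not in {2, 3, 5, 7, 8, 10, 11, 13, 16, 17, 19}.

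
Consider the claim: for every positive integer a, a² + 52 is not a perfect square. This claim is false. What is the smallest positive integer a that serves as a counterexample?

a = 12

We need the least positive integer a for which a² + 52 is a perfect square.
For a = 1, 2, 3, 4, …, 9, 10, 11 the conclusion holds.
a = 12: 12² + 52 = 196 = 14², a perfect square.
Hence a = 12 is a counterexample.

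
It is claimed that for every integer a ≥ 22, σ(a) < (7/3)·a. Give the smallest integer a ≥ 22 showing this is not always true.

Check each integer a ≥ 22 in order until the claim fails.
a = 22: σ(22) = 36; 36 < 154/3.
a = 23: σ(23) = 24; 24 < 161/3.
a = 24: σ(24) = 60; 60 ≥ 56.

a = 24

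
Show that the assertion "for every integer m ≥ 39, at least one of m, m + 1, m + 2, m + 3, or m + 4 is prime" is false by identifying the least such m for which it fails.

m = 48

Check each integer m ≥ 39 in order until m, m + 1, m + 2, m + 3, m + 4 are all composite.
For m = 39, 40, 41, 42, 43, 44, 45, 46, 47 the conclusion holds.
m = 48: 48 = 2 × 24; 49 = 7 × 7; 50 = 2 × 25; 51 = 3 × 17; 52 = 2 × 26 — all composite.
Thus m = 48 disproves the claim, and no smaller m works.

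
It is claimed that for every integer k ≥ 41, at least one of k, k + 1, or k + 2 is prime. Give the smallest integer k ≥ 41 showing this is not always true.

k = 44

We need the least integer k ≥ 41 for which k, k + 1, k + 2 are all composite.
For k = 41, 42, 43 the conclusion holds.
k = 44: 44 = 2 × 22; 45 = 3 × 15; 46 = 2 × 23 — all composite.
Thus k = 44 disproves the claim, and no smaller k works.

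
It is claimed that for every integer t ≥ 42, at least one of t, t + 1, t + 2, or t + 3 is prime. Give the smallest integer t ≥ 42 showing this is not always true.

t = 48

We need the least integer t ≥ 42 for which t, t + 1, t + 2, t + 3 are all composite.
For t = 42, 43, 44, 45, 46, 47 the conclusion holds.
t = 48: 48 = 2 × 24; 49 = 7 × 7; 50 = 2 × 25; 51 = 3 × 17 — all composite.
Thus t = 48 disproves the claim, and no smaller t works.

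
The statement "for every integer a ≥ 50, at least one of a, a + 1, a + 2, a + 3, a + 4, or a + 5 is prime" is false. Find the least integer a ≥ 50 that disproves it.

A counterexample is any integer a ≥ 50 such that a, a + 1, a + 2, a + 3, a + 4, a + 5 are all composite; we check each in order.
The first 40 eligible values, up to a = 89, all satisfy the conclusion.
a = 90: 90 = 2 × 45; 91 = 7 × 13; 92 = 2 × 46; 93 = 3 × 31; 94 = 2 × 47; 95 = 5 × 19 — all composite.
So a = 90 is the smallest counterexample.

a = 90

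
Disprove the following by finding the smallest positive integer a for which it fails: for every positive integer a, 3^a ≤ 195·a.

a = 7

We need the least positive integer a for which 3^a > 195·a.
a = 1: 3^a = 3 and 195·a = 195, so 3 ≤ 195.
a = 2: 3^a = 9 and 195·a = 390, so 9 ≤ 390.
a = 3: 3^a = 27 and 195·a = 585, so 27 ≤ 585.
a = 4: 3^a = 81 and 195·a = 780, so 81 ≤ 780.
a = 5: 3^a = 243 and 195·a = 975, so 243 ≤ 975.
a = 6: 3^a = 729 and 195·a = 1170, so 729 ≤ 1170.
a = 7: 3^a = 2187 and 195·a = 1365, so 2187 > 1365.
Hence a = 7 is a counterexample.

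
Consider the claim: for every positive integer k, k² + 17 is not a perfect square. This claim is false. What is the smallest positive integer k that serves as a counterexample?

k = 8

The first 7 eligible values, up to k = 7, all satisfy the conclusion.
k = 8: 8² + 17 = 81 = 9², a perfect square.
Thus k = 8 disproves the claim, and no smaller k works.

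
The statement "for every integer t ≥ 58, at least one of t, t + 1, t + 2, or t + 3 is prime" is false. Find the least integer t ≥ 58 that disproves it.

t = 62

We need the least integer t ≥ 58 for which t, t + 1, t + 2, t + 3 are all composite.
The first 4 eligible values, up to t = 61, all satisfy the conclusion.
t = 62: 62 = 2 × 31; 63 = 3 × 21; 64 = 2 × 32; 65 = 5 × 13 — all composite.
Hence t = 62 is a counterexample.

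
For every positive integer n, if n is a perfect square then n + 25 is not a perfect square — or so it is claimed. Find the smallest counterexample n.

A counterexample is any positive integer n such that n is a perfect square but n + 25 is a perfect square; we check each in order.
The first 11 eligible values, up to n = 121, all satisfy the conclusion.
n = 144: 144 = 12² and 144 + 25 = 169 = 13².
So n = 144 is the smallest counterexample.

n = 144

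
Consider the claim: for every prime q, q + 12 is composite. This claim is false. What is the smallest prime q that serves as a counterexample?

A counterexample is any prime q such that q + 12 is prime; we check each in order.
q = 2: q + 12 = 14 = 2 × 7, composite.
q = 3: q + 12 = 15 = 3 × 5, composite.
q = 5: q + 12 = 17, prime — not composite.
Thus q = 5 disproves the claim, and no smaller q works.

q = 5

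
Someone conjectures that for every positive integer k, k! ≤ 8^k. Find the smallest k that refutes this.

A counterexample is any positive integer k such that k! > 8^k; we check each in order.
The first 19 eligible values, up to k = 19, all satisfy the conclusion.
k = 20: k! = 2432902008176640000 and 8^k = 1152921504606846976, so 2432902008176640000 > 1152921504606846976.

k = 20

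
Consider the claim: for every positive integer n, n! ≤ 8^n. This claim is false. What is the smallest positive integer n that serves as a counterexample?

n = 20

Check each positive integer n in order until n! > 8^n.
For n = 1, 2, 3, 4, …, 17, 18, 19 the conclusion holds.
n = 20: n! = 2432902008176640000 and 8^n = 1152921504606846976, so 2432902008176640000 > 1152921504606846976.
So n = 20 is the smallest counterexample.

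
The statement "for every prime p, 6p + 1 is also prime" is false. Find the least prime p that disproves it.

A counterexample is any prime p such that 6p + 1 is not prime; we check each in order.
For p = 2, 3, 5, 7, 11, 13, 17 the conclusion holds.
p = 19: 6p + 1 = 115 = 5 × 23, not prime.

p = 19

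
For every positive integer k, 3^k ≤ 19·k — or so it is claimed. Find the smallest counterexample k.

k = 4

We need the least positive integer k for which 3^k > 19·k.
k = 1: 3^k = 3 and 19·k = 19, so 3 ≤ 19.
k = 2: 3^k = 9 and 19·k = 38, so 9 ≤ 38.
k = 3: 3^k = 27 and 19·k = 57, so 27 ≤ 57.
k = 4: 3^k = 81 and 19·k = 76, so 81 > 76.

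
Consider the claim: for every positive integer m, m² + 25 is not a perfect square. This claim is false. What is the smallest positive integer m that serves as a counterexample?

m = 12

We need the least positive integer m for which m² + 25 is a perfect square.
For m = 1, 2, 3, 4, …, 9, 10, 11 the conclusion holds.
m = 12: 12² + 25 = 169 = 13², a perfect square.
Hence m = 12 is a counterexample.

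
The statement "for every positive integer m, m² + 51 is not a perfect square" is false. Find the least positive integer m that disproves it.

We need the least positive integer m for which m² + 51 is a perfect square.
The first 6 eligible values, up to m = 6, all satisfy the conclusion.
m = 7: 7² + 51 = 100 = 10², a perfect square.
Thus m = 7 disproves the claim, and no smaller m works.

m = 7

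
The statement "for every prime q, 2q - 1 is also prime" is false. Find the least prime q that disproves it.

q = 5

Check each prime q in order until 2q - 1 is not prime.
For q = 2, 3 the conclusion holds.
q = 5: 2q - 1 = 9 = 3 × 3, not prime.
So q = 5 is the smallest counterexample.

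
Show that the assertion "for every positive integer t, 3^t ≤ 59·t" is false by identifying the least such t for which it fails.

A counterexample is any positive integer t such that 3^t > 59·t; we check each in order.
For t = 1, 2, 3, 4, 5 the conclusion holds.
t = 6: 3^t = 729 and 59·t = 354, so 729 > 354.
Thus t = 6 disproves the claim, and no smaller t works.

t = 6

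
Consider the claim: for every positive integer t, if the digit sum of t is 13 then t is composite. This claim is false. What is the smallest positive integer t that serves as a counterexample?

t = 67

We need the least positive integer t for which the digit sum of t is 13 but t is prime.
t = 49: digit sum 13; 49 is composite.
t = 58: digit sum 13; 58 is composite.
t = 67: digit sum 13; 67 is prime, not composite.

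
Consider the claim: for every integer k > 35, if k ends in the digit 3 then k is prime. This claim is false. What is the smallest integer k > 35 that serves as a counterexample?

k = 63

We need the least integer k > 35 for which k ends in the digit 3 but k is not prime.
k = 43: 43 ends in 3 and is prime.
k = 53: 53 ends in 3 and is prime.
k = 63: 63 ends in 3; 63 = 3 × 21, composite.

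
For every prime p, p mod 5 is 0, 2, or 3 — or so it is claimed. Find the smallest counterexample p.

A counterexample is any prime p such that the claim fails; we check each in order.
For p = 2, 3, 5, 7 the conclusion holds.
p = 11: 11 mod 5 = 1 — not in {0, 2, 3}.
Hence p = 11 is a counterexample.

p = 11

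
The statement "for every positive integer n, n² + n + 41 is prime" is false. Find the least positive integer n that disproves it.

n = 40

Check each positive integer n in order until n² + n + 41 is not prime.
For n = 1, 2, 3, 4, …, 37, 38, 39 the conclusion holds.
n = 40: n² + n + 41 = 1681 = 41 × 41, composite.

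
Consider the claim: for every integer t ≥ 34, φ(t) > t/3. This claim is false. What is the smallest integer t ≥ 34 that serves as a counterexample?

t = 36

A counterexample is any integer t ≥ 34 such that the claim fails; we check each in order.
t = 34: φ(34) = 16 and 34/3 = 34/3, so φ(34) > 34/3.
t = 35: φ(35) = 24 and 35/3 = 35/3, so φ(35) > 35/3.
t = 36: φ(36) = 12 and 36/3 = 12, so φ(36) ≤ 36/3.
Hence t = 36 is a counterexample.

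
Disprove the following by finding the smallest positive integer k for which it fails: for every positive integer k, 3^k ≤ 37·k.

For k = 1, 2, 3, 4 the conclusion holds.
k = 5: 3^k = 243 and 37·k = 185, so 243 > 185.
Thus k = 5 disproves the claim, and no smaller k works.

k = 5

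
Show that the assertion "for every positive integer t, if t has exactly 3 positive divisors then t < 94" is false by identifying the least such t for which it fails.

t = 121

Check each positive integer t in order until t has exactly 3 positive divisors but the claim fails.
The first 4 eligible values, up to t = 49, all satisfy the conclusion.
t = 121: τ(121) = 3; 121 ≥ 94.
Hence t = 121 is a counterexample.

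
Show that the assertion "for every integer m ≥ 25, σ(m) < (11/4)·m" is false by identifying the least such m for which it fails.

We need the least integer m ≥ 25 for which the claim fails.
For m = 25, 26, 27, 28, …, 57, 58, 59 the conclusion holds.
m = 60: σ(60) = 168; 168 ≥ 165.

m = 60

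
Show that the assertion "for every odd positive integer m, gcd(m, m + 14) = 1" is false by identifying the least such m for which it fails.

For m = 1, 3, 5 the conclusion holds.
m = 7: gcd(7, 21) = 7.
So m = 7 is the smallest counterexample.

m = 7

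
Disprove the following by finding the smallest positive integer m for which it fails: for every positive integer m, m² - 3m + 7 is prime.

m = 6

Check each positive integer m in order until m² - 3m + 7 is not prime.
m = 1: m² - 3m + 7 = 5, prime.
m = 2: m² - 3m + 7 = 5, prime.
m = 3: m² - 3m + 7 = 7, prime.
m = 4: m² - 3m + 7 = 11, prime.
m = 5: m² - 3m + 7 = 17, prime.
m = 6: m² - 3m + 7 = 25 = 5 × 5, composite.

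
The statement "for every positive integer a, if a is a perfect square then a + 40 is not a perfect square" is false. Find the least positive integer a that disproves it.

A counterexample is any positive integer a such that a is a perfect square but a + 40 is a perfect square; we check each in order.
For a = 1, 4 the conclusion holds.
a = 9: 9 = 3² and 9 + 40 = 49 = 7².
So a = 9 is the smallest counterexample.

a = 9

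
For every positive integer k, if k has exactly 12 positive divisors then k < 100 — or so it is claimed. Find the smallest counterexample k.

The first 5 eligible values, up to k = 96, all satisfy the conclusion.
k = 108: τ(108) = 12; 108 ≥ 100.
Hence k = 108 is a counterexample.

k = 108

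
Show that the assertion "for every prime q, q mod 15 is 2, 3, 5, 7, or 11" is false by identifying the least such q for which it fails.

Check each prime q in order until the claim fails.
For q = 2, 3, 5, 7, 11 the conclusion holds.
q = 13: 13 mod 15 = 13 — not in {2, 3, 5, 7, 11}.

q = 13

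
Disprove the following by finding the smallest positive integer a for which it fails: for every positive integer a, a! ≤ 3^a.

A counterexample is any positive integer a such that a! > 3^a; we check each in order.
For a = 1, 2, 3, 4, 5, 6 the conclusion holds.
a = 7: a! = 5040 and 3^a = 2187, so 5040 > 2187.

a = 7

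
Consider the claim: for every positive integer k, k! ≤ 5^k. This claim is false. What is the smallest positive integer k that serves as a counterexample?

k = 12

For k = 1, 2, 3, 4, …, 9, 10, 11 the conclusion holds.
k = 12: k! = 479001600 and 5^k = 244140625, so 479001600 > 244140625.
So k = 12 is the smallest counterexample.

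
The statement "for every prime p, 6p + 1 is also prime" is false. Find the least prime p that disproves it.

p = 19

Check each prime p in order until 6p + 1 is not prime.
For p = 2, 3, 5, 7, 11, 13, 17 the conclusion holds.
p = 19: 6p + 1 = 115 = 5 × 23, not prime.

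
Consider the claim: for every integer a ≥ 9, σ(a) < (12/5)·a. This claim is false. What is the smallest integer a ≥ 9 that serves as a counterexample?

a = 24

We need the least integer a ≥ 9 for which the claim fails.
For a = 9, 10, 11, 12, …, 21, 22, 23 the conclusion holds.
a = 24: σ(24) = 60; 60 ≥ 288/5.
Hence a = 24 is a counterexample.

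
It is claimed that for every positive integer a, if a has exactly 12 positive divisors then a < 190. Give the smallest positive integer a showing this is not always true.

a = 198

Check each positive integer a in order until a has exactly 12 positive divisors but the claim fails.
The first 12 eligible values, up to a = 160, all satisfy the conclusion.
a = 198: τ(198) = 12; 198 ≥ 190.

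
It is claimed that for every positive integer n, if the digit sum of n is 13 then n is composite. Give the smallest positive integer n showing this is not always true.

Check each positive integer n in order until the digit sum of n is 13 but n is prime.
For n = 49, 58 the conclusion holds.
n = 67: digit sum 13; 67 is prime, not composite.

n = 67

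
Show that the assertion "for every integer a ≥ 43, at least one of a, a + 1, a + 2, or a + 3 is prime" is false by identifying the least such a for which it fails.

a = 43: 43 is prime.
a = 44: 47 is prime.
a = 45: 47 is prime.
a = 46: 47 is prime.
a = 47: 47 is prime.
a = 48: 48 = 2 × 24; 49 = 7 × 7; 50 = 2 × 25; 51 = 3 × 17 — all composite.
Thus a = 48 disproves the claim, and no smaller a works.

a = 48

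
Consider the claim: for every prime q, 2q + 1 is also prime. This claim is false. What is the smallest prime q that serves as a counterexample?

q = 7

A counterexample is any prime q such that 2q + 1 is not prime; we check each in order.
q = 2: 2q + 1 = 5, prime.
q = 3: 2q + 1 = 7, prime.
q = 5: 2q + 1 = 11, prime.
q = 7: 2q + 1 = 15 = 3 × 5, not prime.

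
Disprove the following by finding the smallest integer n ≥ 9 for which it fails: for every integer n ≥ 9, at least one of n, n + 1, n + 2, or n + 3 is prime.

For n = 9, 10, 11, 12, …, 21, 22, 23 the conclusion holds.
n = 24: 24 = 2 × 12; 25 = 5 × 5; 26 = 2 × 13; 27 = 3 × 9 — all composite.

n = 24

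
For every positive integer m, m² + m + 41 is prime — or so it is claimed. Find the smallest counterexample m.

m = 40

A counterexample is any positive integer m such that m² + m + 41 is not prime; we check each in order.
For m = 1, 2, 3, 4, …, 37, 38, 39 the conclusion holds.
m = 40: m² + m + 41 = 1681 = 41 × 41, composite.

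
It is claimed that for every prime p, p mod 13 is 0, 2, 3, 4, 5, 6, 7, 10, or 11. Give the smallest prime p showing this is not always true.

p = 47

A counterexample is any prime p such that the claim fails; we check each in order.
For p = 2, 3, 5, 7, …, 37, 41, 43 the conclusion holds.
p = 47: 47 mod 13 = 8 — not in {0, 2, 3, 4, 5, 6, 7, 10, 11}.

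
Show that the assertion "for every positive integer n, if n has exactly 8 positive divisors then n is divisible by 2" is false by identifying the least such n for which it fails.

n = 105

Check each positive integer n in order until n has exactly 8 positive divisors but n is not divisible by 2.
The first 12 eligible values, up to n = 104, all satisfy the conclusion.
n = 105: τ(105) = 8; 105 mod 2 = 1.
So n = 105 is the smallest counterexample.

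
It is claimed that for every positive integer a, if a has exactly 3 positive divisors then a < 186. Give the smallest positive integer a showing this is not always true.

a = 289

A counterexample is any positive integer a such that a has exactly 3 positive divisors but the claim fails; we check each in order.
The first 6 eligible values, up to a = 169, all satisfy the conclusion.
a = 289: τ(289) = 3; 289 ≥ 186.
Hence a = 289 is a counterexample.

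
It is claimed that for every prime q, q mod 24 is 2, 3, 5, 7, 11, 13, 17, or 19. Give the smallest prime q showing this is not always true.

We need the least prime q for which the claim fails.
For q = 2, 3, 5, 7, 11, 13, 17, 19 the conclusion holds.
q = 23: 23 mod 24 = 23 — not in {2, 3, 5, 7, 11, 13, 17, 19}.

q = 23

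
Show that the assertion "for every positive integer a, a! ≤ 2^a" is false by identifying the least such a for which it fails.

A counterexample is any positive integer a such that a! > 2^a; we check each in order.
a = 1: a! = 1 and 2^a = 2, so 1 ≤ 2.
a = 2: a! = 2 and 2^a = 4, so 2 ≤ 4.
a = 3: a! = 6 and 2^a = 8, so 6 ≤ 8.
a = 4: a! = 24 and 2^a = 16, so 24 > 16.
Hence a = 4 is a counterexample.

a = 4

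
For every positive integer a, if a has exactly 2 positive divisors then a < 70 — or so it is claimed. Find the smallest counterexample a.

For a = 2, 3, 5, 7, …, 59, 61, 67 the conclusion holds.
a = 71: τ(71) = 2; 71 ≥ 70.
So a = 71 is the smallest counterexample.

a = 71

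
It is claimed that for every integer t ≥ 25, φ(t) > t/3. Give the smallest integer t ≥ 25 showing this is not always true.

Check each integer t ≥ 25 in order until the claim fails.
For t = 25, 26, 27, 28, 29 the conclusion holds.
t = 30: φ(30) = 8 and 30/3 = 10, so φ(30) ≤ 30/3.
So t = 30 is the smallest counterexample.

t = 30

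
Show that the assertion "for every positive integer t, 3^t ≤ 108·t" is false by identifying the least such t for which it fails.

Check each positive integer t in order until 3^t > 108·t.
t = 1: 3^t = 3 and 108·t = 108, so 3 ≤ 108.
t = 2: 3^t = 9 and 108·t = 216, so 9 ≤ 216.
t = 3: 3^t = 27 and 108·t = 324, so 27 ≤ 324.
t = 4: 3^t = 81 and 108·t = 432, so 81 ≤ 432.
t = 5: 3^t = 243 and 108·t = 540, so 243 ≤ 540.
t = 6: 3^t = 729 and 108·t = 648, so 729 > 648.
So t = 6 is the smallest counterexample.

t = 6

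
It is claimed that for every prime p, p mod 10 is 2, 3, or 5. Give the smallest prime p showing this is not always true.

We need the least prime p for which the claim fails.
For p = 2, 3, 5 the conclusion holds.
p = 7: 7 mod 10 = 7 — not in {2, 3, 5}.
So p = 7 is the smallest counterexample.

p = 7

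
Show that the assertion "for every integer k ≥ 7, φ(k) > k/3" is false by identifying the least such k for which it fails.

Check each integer k ≥ 7 in order until the claim fails.
The first 5 eligible values, up to k = 11, all satisfy the conclusion.
k = 12: φ(12) = 4 and 12/3 = 4, so φ(12) ≤ 12/3.

k = 12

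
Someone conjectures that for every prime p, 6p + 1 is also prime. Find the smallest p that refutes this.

p = 19

Check each prime p in order until 6p + 1 is not prime.
For p = 2, 3, 5, 7, 11, 13, 17 the conclusion holds.
p = 19: 6p + 1 = 115 = 5 × 23, not prime.
Thus p = 19 disproves the claim, and no smaller p works.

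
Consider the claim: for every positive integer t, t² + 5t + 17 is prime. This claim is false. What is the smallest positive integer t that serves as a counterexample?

For t = 1, 2, 3, 4, 5, 6, 7 the conclusion holds.
t = 8: t² + 5t + 17 = 121 = 11 × 11, composite.
Thus t = 8 disproves the claim, and no smaller t works.

t = 8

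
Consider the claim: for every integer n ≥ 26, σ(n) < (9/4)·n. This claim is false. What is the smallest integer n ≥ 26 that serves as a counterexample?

n = 30

Check each integer n ≥ 26 in order until the claim fails.
The first 4 eligible values, up to n = 29, all satisfy the conclusion.
n = 30: σ(30) = 72; 72 ≥ 135/2.
Hence n = 30 is a counterexample.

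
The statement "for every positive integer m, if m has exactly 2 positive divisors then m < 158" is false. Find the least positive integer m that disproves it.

m = 163

For m = 2, 3, 5, 7, …, 149, 151, 157 the conclusion holds.
m = 163: τ(163) = 2; 163 ≥ 158.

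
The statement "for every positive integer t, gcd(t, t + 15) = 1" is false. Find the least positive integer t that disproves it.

t = 3

t = 1: gcd(1, 16) = 1.
t = 2: gcd(2, 17) = 1.
t = 3: gcd(3, 18) = 3.
So t = 3 is the smallest counterexample.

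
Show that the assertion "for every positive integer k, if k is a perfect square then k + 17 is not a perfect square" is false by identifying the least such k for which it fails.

k = 64

We need the least positive integer k for which k is a perfect square but k + 17 is a perfect square.
k = 1: 1 + 17 = 18, not a perfect square.
k = 4: 4 + 17 = 21, not a perfect square.
k = 9: 9 + 17 = 26, not a perfect square.
k = 16: 16 + 17 = 33, not a perfect square.
k = 25: 25 + 17 = 42, not a perfect square.
k = 36: 36 + 17 = 53, not a perfect square.
k = 49: 49 + 17 = 66, not a perfect square.
k = 64: 64 = 8² and 64 + 17 = 81 = 9².
Hence k = 64 is a counterexample.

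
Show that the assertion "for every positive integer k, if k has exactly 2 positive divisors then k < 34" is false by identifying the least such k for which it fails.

For k = 2, 3, 5, 7, …, 23, 29, 31 the conclusion holds.
k = 37: τ(37) = 2; 37 ≥ 34.
Thus k = 37 disproves the claim, and no smaller k works.

k = 37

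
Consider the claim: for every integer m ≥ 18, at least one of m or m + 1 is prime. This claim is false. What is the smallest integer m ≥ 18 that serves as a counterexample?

m = 20

For m = 18, 19 the conclusion holds.
m = 20: 20 = 2 × 10; 21 = 3 × 7 — both composite.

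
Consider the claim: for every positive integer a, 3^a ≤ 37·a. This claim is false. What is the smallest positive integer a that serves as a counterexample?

a = 1: 3^a = 3 and 37·a = 37, so 3 ≤ 37.
a = 2: 3^a = 9 and 37·a = 74, so 9 ≤ 74.
a = 3: 3^a = 27 and 37·a = 111, so 27 ≤ 111.
a = 4: 3^a = 81 and 37·a = 148, so 81 ≤ 148.
a = 5: 3^a = 243 and 37·a = 185, so 243 > 185.

a = 5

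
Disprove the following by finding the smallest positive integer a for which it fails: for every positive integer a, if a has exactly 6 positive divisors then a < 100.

A counterexample is any positive integer a such that a has exactly 6 positive divisors but the claim fails; we check each in order.
For a = 12, 18, 20, 28, …, 92, 98, 99 the conclusion holds.
a = 116: τ(116) = 6; 116 ≥ 100.
Hence a = 116 is a counterexample.

a = 116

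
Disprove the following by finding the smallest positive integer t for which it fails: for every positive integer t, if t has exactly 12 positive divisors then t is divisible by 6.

t = 60: τ(60) = 12; 60 mod 6 = 0.
t = 72: τ(72) = 12; 72 mod 6 = 0.
t = 84: τ(84) = 12; 84 mod 6 = 0.
t = 90: τ(90) = 12; 90 mod 6 = 0.
t = 96: τ(96) = 12; 96 mod 6 = 0.
t = 108: τ(108) = 12; 108 mod 6 = 0.
t = 126: τ(126) = 12; 126 mod 6 = 0.
t = 132: τ(132) = 12; 132 mod 6 = 0.
t = 140: τ(140) = 12; 140 mod 6 = 2.

t = 140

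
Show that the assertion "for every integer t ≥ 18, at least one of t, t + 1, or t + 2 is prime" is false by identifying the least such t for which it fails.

t = 20

A counterexample is any integer t ≥ 18 such that t, t + 1, t + 2 are all composite; we check each in order.
t = 18: 19 is prime.
t = 19: 19 is prime.
t = 20: 20 = 2 × 10; 21 = 3 × 7; 22 = 2 × 11 — all composite.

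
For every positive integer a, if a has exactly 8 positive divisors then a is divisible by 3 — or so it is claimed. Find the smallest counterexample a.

a = 40

We need the least positive integer a for which a has exactly 8 positive divisors but a is not divisible by 3.
a = 24: τ(24) = 8; 24 mod 3 = 0.
a = 30: τ(30) = 8; 30 mod 3 = 0.
a = 40: τ(40) = 8; 40 mod 3 = 1.
So a = 40 is the smallest counterexample.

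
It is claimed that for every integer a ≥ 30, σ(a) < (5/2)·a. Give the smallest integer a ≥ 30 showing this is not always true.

a = 36

The first 6 eligible values, up to a = 35, all satisfy the conclusion.
a = 36: σ(36) = 91; 91 ≥ 90.
Hence a = 36 is a counterexample.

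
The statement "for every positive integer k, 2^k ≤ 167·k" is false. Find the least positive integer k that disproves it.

k = 11

A counterexample is any positive integer k such that 2^k > 167·k; we check each in order.
For k = 1, 2, 3, 4, 5, 6, 7, 8, 9, 10 the conclusion holds.
k = 11: 2^k = 2048 and 167·k = 1837, so 2048 > 1837.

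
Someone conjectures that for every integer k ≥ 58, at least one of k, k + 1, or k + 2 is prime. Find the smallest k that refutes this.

k = 62

For k = 58, 59, 60, 61 the conclusion holds.
k = 62: 62 = 2 × 31; 63 = 3 × 21; 64 = 2 × 32 — all composite.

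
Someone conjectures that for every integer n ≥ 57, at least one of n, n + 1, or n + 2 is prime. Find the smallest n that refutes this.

n = 62

A counterexample is any integer n ≥ 57 such that n, n + 1, n + 2 are all composite; we check each in order.
For n = 57, 58, 59, 60, 61 the conclusion holds.
n = 62: 62 = 2 × 31; 63 = 3 × 21; 64 = 2 × 32 — all composite.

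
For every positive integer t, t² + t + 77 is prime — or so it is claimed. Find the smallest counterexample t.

t = 6

t = 1: t² + t + 77 = 79, prime.
t = 2: t² + t + 77 = 83, prime.
t = 3: t² + t + 77 = 89, prime.
t = 4: t² + t + 77 = 97, prime.
t = 5: t² + t + 77 = 107, prime.
t = 6: t² + t + 77 = 119 = 7 × 17, composite.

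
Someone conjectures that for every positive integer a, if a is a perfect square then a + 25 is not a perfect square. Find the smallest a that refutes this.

Check each positive integer a in order until a is a perfect square but a + 25 is a perfect square.
For a = 1, 4, 9, 16, …, 81, 100, 121 the conclusion holds.
a = 144: 144 = 12² and 144 + 25 = 169 = 13².

a = 144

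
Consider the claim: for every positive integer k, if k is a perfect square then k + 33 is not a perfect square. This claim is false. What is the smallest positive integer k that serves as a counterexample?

k = 16

A counterexample is any positive integer k such that k is a perfect square but k + 33 is a perfect square; we check each in order.
k = 1: 1 + 33 = 34, not a perfect square.
k = 4: 4 + 33 = 37, not a perfect square.
k = 9: 9 + 33 = 42, not a perfect square.
k = 16: 16 = 4² and 16 + 33 = 49 = 7².
Thus k = 16 disproves the claim, and no smaller k works.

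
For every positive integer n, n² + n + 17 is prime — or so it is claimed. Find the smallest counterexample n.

For n = 1, 2, 3, 4, …, 13, 14, 15 the conclusion holds.
n = 16: n² + n + 17 = 289 = 17 × 17, composite.
Hence n = 16 is a counterexample.

n = 16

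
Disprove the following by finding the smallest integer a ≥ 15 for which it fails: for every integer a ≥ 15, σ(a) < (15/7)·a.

a = 15: σ(15) = 24; 24 < 225/7.
a = 16: σ(16) = 31; 31 < 240/7.
a = 17: σ(17) = 18; 18 < 255/7.
a = 18: σ(18) = 39; 39 ≥ 270/7.
So a = 18 is the smallest counterexample.

a = 18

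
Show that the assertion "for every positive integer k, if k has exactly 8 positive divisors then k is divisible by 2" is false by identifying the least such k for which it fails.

The first 12 eligible values, up to k = 104, all satisfy the conclusion.
k = 105: τ(105) = 8; 105 mod 2 = 1.
So k = 105 is the smallest counterexample.

k = 105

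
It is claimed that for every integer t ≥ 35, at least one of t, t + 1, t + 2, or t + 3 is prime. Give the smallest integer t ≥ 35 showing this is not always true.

For t = 35, 36, 37, 38, …, 45, 46, 47 the conclusion holds.
t = 48: 48 = 2 × 24; 49 = 7 × 7; 50 = 2 × 25; 51 = 3 × 17 — all composite.
Hence t = 48 is a counterexample.

t = 48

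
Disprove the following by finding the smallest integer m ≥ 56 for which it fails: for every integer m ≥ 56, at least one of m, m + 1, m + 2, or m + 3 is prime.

Check each integer m ≥ 56 in order until m, m + 1, m + 2, m + 3 are all composite.
The first 6 eligible values, up to m = 61, all satisfy the conclusion.
m = 62: 62 = 2 × 31; 63 = 3 × 21; 64 = 2 × 32; 65 = 5 × 13 — all composite.
So m = 62 is the smallest counterexample.

m = 62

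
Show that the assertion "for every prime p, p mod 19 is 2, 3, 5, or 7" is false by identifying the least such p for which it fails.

p = 11

We need the least prime p for which the claim fails.
For p = 2, 3, 5, 7 the conclusion holds.
p = 11: 11 mod 19 = 11 — not in {2, 3, 5, 7}.
So p = 11 is the smallest counterexample.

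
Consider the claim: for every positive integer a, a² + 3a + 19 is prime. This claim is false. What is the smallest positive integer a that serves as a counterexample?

a = 15

A counterexample is any positive integer a such that a² + 3a + 19 is not prime; we check each in order.
For a = 1, 2, 3, 4, …, 12, 13, 14 the conclusion holds.
a = 15: a² + 3a + 19 = 289 = 17 × 17, composite.
Hence a = 15 is a counterexample.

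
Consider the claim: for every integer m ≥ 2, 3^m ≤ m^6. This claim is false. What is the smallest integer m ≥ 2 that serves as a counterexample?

For m = 2, 3, 4, 5, …, 12, 13, 14 the conclusion holds.
m = 15: 3^m = 14348907 and m^6 = 11390625, so 14348907 > 11390625.

m = 15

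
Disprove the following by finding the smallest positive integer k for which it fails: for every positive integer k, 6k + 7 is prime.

k = 3

We need the least positive integer k for which 6k + 7 is not prime.
For k = 1, 2 the conclusion holds.
k = 3: 6k + 7 = 25 = 5 × 5, composite.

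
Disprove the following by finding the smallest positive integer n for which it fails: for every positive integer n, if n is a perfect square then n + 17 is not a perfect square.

n = 64

n = 1: 1 + 17 = 18, not a perfect square.
n = 4: 4 + 17 = 21, not a perfect square.
n = 9: 9 + 17 = 26, not a perfect square.
n = 16: 16 + 17 = 33, not a perfect square.
n = 25: 25 + 17 = 42, not a perfect square.
n = 36: 36 + 17 = 53, not a perfect square.
n = 49: 49 + 17 = 66, not a perfect square.
n = 64: 64 = 8² and 64 + 17 = 81 = 9².
So n = 64 is the smallest counterexample.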